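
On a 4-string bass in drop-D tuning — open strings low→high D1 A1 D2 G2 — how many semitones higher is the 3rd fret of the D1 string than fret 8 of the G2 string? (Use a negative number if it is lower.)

D1 at fret 3 → F1 (MIDI 29); G2 at fret 8 → D♯3 (MIDI 51).
29 − 51 = -22, so the two pitches are 22 semitones apart.

-22 semitones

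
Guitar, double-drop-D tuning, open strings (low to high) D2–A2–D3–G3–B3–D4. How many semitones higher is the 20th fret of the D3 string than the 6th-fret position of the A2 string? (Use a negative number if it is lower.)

D3 at fret 20 → A#4 (MIDI 70); A2 at fret 6 → D#3 (MIDI 51).
70 − 51 = 19, so the two pitches are 19 semitones apart.

19 semitones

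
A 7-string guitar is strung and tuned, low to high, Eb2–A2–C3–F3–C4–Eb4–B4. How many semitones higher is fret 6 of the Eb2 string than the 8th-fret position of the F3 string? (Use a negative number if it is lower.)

Eb2 at fret 6 → A2 (MIDI 45); F3 at fret 8 → Db4 (MIDI 61).
45 − 61 = -16, so the two pitches are 16 semitones apart.

-16 semitones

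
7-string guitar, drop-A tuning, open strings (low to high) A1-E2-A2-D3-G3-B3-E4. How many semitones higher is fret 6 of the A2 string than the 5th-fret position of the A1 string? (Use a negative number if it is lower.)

A2 at fret 6 → D#3 (MIDI 51); A1 at fret 5 → D2 (MIDI 38).
51 − 38 = 13, so the two pitches are 13 semitones apart.

13 semitones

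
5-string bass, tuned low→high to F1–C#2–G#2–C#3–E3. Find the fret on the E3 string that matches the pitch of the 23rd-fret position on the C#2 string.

Fret 23 on C#2 is MIDI 37 + 23 = 60 (C4). On the E3 string (open MIDI 52), that pitch is 60 − 52 = fret 8.

8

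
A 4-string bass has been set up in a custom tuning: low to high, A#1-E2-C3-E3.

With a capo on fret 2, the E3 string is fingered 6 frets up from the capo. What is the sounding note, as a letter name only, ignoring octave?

The capo raises the open E3 by 2 semitones to F#3; fretting 6 more gives E3 + 2 + 6 = E3 + 8 semitones, landing on C.

C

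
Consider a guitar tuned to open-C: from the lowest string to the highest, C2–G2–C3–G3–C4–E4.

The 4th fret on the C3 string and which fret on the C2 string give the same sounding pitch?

16

C3 at fret 4 is C3 + 4 semitones = E3.
The open C2 string is 12 semitones below the open C3, so the same pitch on the C2 string lies at fret 4 + 12 = 16.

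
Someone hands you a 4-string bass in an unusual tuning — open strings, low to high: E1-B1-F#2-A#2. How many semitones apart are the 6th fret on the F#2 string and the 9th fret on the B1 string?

4 semitones

F#2 at fret 6 → C3 (MIDI 48); B1 at fret 9 → G#2 (MIDI 44).
48 − 44 = 4, so the two pitches are 4 semitones apart, with C3 the higher.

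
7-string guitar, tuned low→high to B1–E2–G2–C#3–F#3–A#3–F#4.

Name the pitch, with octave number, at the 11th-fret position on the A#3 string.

The open A#3 string plus 11 semitones: A#–B–C–C#–…–G–G#–A.
The walk passes from B into C once, so the octave number goes from 3 to 4.

A4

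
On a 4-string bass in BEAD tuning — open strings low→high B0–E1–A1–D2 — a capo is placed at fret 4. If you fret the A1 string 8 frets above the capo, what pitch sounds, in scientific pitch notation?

The capo raises the open A1 by 4 semitones to C#2; fretting 8 more gives A1 + 4 + 8 = A1 + 12 semitones = A2.

A2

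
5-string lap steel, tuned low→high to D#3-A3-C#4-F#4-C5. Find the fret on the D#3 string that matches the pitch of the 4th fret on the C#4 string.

14

C#4 at fret 4 is C#4 + 4 semitones = F4.
The open D#3 string is 10 semitones below the open C#4, so the same pitch on the D#3 string lies at fret 4 + 10 = 14.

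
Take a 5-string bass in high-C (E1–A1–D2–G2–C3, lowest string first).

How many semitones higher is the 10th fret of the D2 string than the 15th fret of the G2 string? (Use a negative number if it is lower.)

D2 at fret 10 → C3 (MIDI 48); G2 at fret 15 → A#3 (MIDI 58).
48 − 58 = -10, so the two pitches are 10 semitones apart.

-10 semitones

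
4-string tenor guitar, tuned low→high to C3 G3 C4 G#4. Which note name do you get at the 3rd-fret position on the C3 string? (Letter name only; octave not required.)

D#

The open C3 string plus 3 semitones: C–C#–D–D#.
(Equivalently spelled Eb.)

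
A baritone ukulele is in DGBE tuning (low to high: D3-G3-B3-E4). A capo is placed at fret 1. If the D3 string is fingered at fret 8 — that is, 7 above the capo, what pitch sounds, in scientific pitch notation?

A#3

The capo raises the open D3 by 1 semitone to D#3; fretting 7 more gives D3 + 1 + 7 = D3 + 8 semitones = A#3.
(Also written Bb.)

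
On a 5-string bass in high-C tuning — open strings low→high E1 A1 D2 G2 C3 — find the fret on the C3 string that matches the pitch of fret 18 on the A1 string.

A1 at fret 18 is A1 + 18 semitones = D#3.
The open C3 string is 15 semitones above the open A1, so the same pitch on the C3 string lies at fret 18 − 15 = 3.

3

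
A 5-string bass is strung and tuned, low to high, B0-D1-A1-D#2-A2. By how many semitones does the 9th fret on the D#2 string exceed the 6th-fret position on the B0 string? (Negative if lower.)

19 semitones

D#2 at fret 9 → C3 (MIDI 48); B0 at fret 6 → F1 (MIDI 29).
48 − 29 = 19, so the two pitches are 19 semitones apart.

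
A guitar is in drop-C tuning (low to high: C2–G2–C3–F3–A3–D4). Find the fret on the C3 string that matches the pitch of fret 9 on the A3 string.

A3 at fret 9 is A3 + 9 semitones = F#4.
The open C3 string is 9 semitones below the open A3, so the same pitch on the C3 string lies at fret 9 + 9 = 18.

18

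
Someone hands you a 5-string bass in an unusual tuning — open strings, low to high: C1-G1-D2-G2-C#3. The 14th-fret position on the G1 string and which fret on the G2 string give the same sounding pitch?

2

G1 at fret 14 is G1 + 14 semitones = A2.
The open G2 string is 12 semitones above the open G1, so the same pitch on the G2 string lies at fret 14 − 12 = 2.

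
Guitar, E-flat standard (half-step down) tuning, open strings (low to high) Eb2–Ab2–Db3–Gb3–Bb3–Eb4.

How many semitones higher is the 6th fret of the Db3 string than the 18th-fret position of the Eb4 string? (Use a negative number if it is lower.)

-26 semitones

Db3 at fret 6 → G3 (MIDI 55); Eb4 at fret 18 → A5 (MIDI 81).
55 − 81 = -26, so the two pitches are 26 semitones apart.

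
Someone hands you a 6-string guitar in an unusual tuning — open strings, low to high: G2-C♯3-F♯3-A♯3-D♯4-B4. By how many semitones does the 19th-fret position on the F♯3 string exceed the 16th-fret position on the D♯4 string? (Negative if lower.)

F♯3 at fret 19 → C♯5 (MIDI 73); D♯4 at fret 16 → G5 (MIDI 79).
73 − 79 = -6, so the two pitches are 6 semitones apart.

-6 semitones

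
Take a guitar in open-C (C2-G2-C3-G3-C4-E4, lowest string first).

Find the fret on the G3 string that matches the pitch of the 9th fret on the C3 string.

C3 at fret 9 is C3 + 9 semitones = A3.
The open G3 string is 7 semitones above the open C3, so the same pitch on the G3 string lies at fret 9 − 7 = 2.

2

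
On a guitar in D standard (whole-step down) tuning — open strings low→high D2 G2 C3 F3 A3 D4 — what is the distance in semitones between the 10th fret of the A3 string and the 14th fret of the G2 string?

10 semitones

A3 at fret 10 → G4 (MIDI 67); G2 at fret 14 → A3 (MIDI 57).
67 − 57 = 10, so the two pitches are 10 semitones apart, with G4 the higher.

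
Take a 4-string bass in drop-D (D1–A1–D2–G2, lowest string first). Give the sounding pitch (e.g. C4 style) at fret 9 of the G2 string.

G2 is MIDI 43. Adding 9 gives 52, which is E3.

E3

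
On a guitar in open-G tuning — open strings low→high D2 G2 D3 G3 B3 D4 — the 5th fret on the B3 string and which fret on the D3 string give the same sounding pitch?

Fret 5 on B3 is MIDI 59 + 5 = 64 (E4). On the D3 string (open MIDI 50), that pitch is 64 − 50 = fret 14.

14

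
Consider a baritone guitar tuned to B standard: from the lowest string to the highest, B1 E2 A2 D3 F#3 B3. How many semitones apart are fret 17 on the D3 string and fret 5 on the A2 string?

D3 at fret 17 → G4 (MIDI 67); A2 at fret 5 → D3 (MIDI 50).
67 − 50 = 17, so the two pitches are 17 semitones apart, with G4 the higher.

17 semitones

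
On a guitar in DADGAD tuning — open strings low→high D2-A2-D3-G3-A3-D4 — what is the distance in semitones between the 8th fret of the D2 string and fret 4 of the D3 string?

D2 at fret 8 → A#2 (MIDI 46); D3 at fret 4 → F#3 (MIDI 54).
46 − 54 = -8, so the two pitches are 8 semitones apart, with F#3 the higher.

8 semitones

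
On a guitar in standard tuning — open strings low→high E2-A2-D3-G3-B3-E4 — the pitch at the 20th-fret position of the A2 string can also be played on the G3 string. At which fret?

10

A2 at fret 20 is A2 + 20 semitones = F4.
The open G3 string is 10 semitones above the open A2, so the same pitch on the G3 string lies at fret 20 − 10 = 10.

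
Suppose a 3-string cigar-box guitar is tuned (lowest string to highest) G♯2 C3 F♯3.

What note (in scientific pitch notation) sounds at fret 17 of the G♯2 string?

The open G♯2 string plus 17 semitones: G#–A–A#–B–…–B–C–C#.
The walk passes from B into C 2 times, so the octave number goes from 2 to 4.
(Equivalently spelled D♭4.)

C♯4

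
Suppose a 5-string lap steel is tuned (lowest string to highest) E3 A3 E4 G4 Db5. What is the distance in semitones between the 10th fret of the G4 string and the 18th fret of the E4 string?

5 semitones

G4 at fret 10 → F5 (MIDI 77); E4 at fret 18 → Bb5 (MIDI 82).
77 − 82 = -5, so the two pitches are 5 semitones apart, with Bb5 the higher.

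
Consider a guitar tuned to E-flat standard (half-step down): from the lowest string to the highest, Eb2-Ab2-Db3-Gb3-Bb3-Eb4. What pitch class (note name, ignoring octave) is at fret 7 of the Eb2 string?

Bb

The open Eb2 string plus 7 semitones: Eb–E–F–Gb–G–Ab–A–Bb.
(Equivalently spelled A#.)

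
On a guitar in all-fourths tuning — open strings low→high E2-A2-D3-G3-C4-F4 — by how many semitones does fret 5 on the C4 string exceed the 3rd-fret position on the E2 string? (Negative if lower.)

C4 at fret 5 → F4 (MIDI 65); E2 at fret 3 → G2 (MIDI 43).
65 − 43 = 22, so the two pitches are 22 semitones apart.

22 semitones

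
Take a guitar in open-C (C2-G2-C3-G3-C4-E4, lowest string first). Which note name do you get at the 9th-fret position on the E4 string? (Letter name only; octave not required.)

E4 is MIDI 64. Adding 9 gives 73; 73 mod 12 = 1, i.e. C♯.
(Equivalently spelled D♭.)

C♯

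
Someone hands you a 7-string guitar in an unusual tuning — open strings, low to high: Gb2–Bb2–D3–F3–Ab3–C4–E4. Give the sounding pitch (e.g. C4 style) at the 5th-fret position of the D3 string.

G3

The open D3 string plus 5 semitones: D–Eb–E–F–Gb–G.
No B→C boundary is crossed, so the octave stays at 3.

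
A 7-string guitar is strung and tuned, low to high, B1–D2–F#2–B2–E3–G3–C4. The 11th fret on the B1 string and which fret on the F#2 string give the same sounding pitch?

Fret 11 on B1 is MIDI 35 + 11 = 46 (A#2). On the F#2 string (open MIDI 42), that pitch is 46 − 42 = fret 4.

4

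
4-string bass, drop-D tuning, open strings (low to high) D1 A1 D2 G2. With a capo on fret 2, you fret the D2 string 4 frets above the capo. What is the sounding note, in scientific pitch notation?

G♯2

The capo raises the open D2 by 2 semitones to E2; fretting 4 more gives D2 + 2 + 4 = D2 + 6 semitones = G♯2.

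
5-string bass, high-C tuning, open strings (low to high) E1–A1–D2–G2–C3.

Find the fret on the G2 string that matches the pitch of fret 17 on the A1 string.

Fret 17 on A1 is MIDI 33 + 17 = 50 (D3). On the G2 string (open MIDI 43), that pitch is 50 − 43 = fret 7.

7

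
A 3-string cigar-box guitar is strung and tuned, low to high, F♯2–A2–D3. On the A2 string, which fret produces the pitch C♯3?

C♯3 is 4 semitones above the open A2 (A–A#–B–C–C#), so it sits at fret 4.

4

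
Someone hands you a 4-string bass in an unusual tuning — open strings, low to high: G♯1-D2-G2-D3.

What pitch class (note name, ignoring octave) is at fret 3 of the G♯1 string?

B

Each fret is one semitone, so G♯1 + 3 = B.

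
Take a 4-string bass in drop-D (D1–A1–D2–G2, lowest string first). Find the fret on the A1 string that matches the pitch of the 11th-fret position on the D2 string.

Fret 11 on D2 is MIDI 38 + 11 = 49 (C#3). On the A1 string (open MIDI 33), that pitch is 49 − 33 = fret 16.

16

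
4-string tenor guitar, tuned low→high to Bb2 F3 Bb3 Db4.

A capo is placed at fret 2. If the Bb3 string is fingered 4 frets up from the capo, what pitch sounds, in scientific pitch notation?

E4

The capo raises the open Bb3 by 2 semitones to C4; fretting 4 more gives Bb3 + 2 + 4 = Bb3 + 6 semitones = E4.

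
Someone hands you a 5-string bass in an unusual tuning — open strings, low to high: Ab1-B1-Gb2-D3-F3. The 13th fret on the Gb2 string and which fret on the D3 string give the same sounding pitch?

Fret 13 on Gb2 is MIDI 42 + 13 = 55 (G3). On the D3 string (open MIDI 50), that pitch is 55 − 50 = fret 5.

5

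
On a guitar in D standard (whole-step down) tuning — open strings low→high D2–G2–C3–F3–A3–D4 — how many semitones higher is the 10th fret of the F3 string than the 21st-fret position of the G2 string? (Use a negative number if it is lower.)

-1 semitone

F3 at fret 10 → D♯4 (MIDI 63); G2 at fret 21 → E4 (MIDI 64).
63 − 64 = -1, so the two pitches are 1 semitone apart.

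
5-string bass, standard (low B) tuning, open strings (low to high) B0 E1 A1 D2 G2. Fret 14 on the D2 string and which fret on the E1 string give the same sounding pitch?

Fret 14 on D2 is MIDI 38 + 14 = 52 (E3). On the E1 string (open MIDI 28), that pitch is 52 − 28 = fret 24.

24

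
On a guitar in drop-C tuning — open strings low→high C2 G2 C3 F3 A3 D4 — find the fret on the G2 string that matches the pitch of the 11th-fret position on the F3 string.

21

F3 at fret 11 is F3 + 11 semitones = E4.
The open G2 string is 10 semitones below the open F3, so the same pitch on the G2 string lies at fret 11 + 10 = 21.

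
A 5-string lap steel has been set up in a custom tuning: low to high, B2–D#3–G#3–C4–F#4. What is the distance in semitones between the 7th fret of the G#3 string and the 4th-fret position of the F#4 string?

G#3 at fret 7 → D#4 (MIDI 63); F#4 at fret 4 → A#4 (MIDI 70).
63 − 70 = -7, so the two pitches are 7 semitones apart, with A#4 the higher.

7 semitones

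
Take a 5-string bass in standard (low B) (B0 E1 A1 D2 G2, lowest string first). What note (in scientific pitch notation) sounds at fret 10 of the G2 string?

F3

G2 is MIDI 43. Adding 10 gives 53, which is F3.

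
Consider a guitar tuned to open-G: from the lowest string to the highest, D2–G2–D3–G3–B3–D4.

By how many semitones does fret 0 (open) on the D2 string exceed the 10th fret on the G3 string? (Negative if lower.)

D2 at fret 0 → D2 (MIDI 38); G3 at fret 10 → F4 (MIDI 65).
38 − 65 = -27, so the two pitches are 27 semitones apart.

-27 semitones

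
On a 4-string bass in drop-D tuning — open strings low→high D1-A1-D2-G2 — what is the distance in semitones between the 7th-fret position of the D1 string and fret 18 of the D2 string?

D1 at fret 7 → A1 (MIDI 33); D2 at fret 18 → G#3 (MIDI 56).
33 − 56 = -23, so the two pitches are 23 semitones apart, with G#3 the higher.

23 semitones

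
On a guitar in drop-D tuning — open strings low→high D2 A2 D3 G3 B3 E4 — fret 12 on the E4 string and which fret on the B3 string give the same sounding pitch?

E4 at fret 12 is E4 + 12 semitones = E5.
The open B3 string is 5 semitones below the open E4, so the same pitch on the B3 string lies at fret 12 + 5 = 17.

17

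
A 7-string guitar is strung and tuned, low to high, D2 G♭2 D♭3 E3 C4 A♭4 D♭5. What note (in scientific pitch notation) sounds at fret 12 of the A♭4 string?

The open A♭4 string plus 12 semitones: Ab–A–Bb–B–…–Gb–G–Ab.
The walk passes from B into C once, so the octave number goes from 4 to 5.

A♭5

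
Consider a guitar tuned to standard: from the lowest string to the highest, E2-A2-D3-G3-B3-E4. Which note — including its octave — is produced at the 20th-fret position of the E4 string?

C6

E4 is MIDI 64. Adding 20 gives 84, which is C6.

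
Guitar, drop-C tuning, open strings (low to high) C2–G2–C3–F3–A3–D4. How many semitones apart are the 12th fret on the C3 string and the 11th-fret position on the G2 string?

C3 at fret 12 → C4 (MIDI 60); G2 at fret 11 → F#3 (MIDI 54).
60 − 54 = 6, so the two pitches are 6 semitones apart, with C4 the higher.

6 semitones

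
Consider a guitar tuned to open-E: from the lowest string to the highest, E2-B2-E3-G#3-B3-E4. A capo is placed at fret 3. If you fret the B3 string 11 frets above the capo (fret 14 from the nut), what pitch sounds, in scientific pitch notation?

The capo raises the open B3 by 3 semitones to D4; fretting 11 more gives B3 + 3 + 11 = B3 + 14 semitones = C#5.
(Also written Db.)

C#5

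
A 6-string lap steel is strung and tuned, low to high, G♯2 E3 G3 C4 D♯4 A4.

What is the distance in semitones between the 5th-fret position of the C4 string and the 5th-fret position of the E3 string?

C4 at fret 5 → F4 (MIDI 65); E3 at fret 5 → A3 (MIDI 57).
65 − 57 = 8, so the two pitches are 8 semitones apart, with F4 the higher.

8 semitones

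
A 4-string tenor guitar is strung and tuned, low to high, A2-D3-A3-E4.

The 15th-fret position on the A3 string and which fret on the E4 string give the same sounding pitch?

Fret 15 on A3 is MIDI 57 + 15 = 72 (C5). On the E4 string (open MIDI 64), that pitch is 72 − 64 = fret 8.

8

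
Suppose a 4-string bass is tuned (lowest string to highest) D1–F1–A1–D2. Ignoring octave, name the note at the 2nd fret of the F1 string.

G

Each fret is one semitone, so F1 + 2 = G.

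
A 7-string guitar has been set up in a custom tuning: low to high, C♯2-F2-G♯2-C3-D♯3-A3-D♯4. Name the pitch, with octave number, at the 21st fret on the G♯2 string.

G♯2 is MIDI 44. Adding 21 gives 65, which is F4.

F4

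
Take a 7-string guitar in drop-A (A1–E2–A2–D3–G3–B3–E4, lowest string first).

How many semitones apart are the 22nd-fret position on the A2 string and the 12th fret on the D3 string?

A2 at fret 22 → G4 (MIDI 67); D3 at fret 12 → D4 (MIDI 62).
67 − 62 = 5, so the two pitches are 5 semitones apart, with G4 the higher.

5 semitones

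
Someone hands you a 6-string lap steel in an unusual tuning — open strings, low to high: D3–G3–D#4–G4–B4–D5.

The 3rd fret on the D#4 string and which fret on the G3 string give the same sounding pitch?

11

D#4 at fret 3 is D#4 + 3 semitones = F#4.
The open G3 string is 8 semitones below the open D#4, so the same pitch on the G3 string lies at fret 3 + 8 = 11.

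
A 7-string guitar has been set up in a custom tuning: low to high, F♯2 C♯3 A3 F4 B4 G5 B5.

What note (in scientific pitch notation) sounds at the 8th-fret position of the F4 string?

F4 is MIDI 65. Adding 8 gives 73, which is C♯5.

C♯5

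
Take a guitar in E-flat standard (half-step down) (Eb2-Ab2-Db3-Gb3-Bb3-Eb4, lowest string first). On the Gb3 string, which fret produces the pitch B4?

B4 is 17 semitones above the open Gb3 (Gb–G–Ab–A–…–A–Bb–B), so it sits at fret 17.

17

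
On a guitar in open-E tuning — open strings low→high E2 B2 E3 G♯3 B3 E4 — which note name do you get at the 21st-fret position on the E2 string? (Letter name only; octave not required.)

E2 is MIDI 40. Adding 21 gives 61; 61 mod 12 = 1, i.e. C♯.

C♯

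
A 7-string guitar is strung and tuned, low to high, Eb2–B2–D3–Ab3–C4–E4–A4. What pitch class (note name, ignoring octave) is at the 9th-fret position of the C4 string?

The open C4 string plus 9 semitones: C–Db–D–Eb–E–F–Gb–G–Ab–A.

A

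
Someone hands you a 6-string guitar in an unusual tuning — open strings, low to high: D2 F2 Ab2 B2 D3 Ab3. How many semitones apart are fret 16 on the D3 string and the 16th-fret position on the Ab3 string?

D3 at fret 16 → Gb4 (MIDI 66); Ab3 at fret 16 → C5 (MIDI 72).
66 − 72 = -6, so the two pitches are 6 semitones apart, with C5 the higher.

6 semitones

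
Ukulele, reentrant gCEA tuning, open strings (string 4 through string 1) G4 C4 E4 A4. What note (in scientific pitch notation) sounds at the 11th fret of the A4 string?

The open A4 string plus 11 semitones: A–A#–B–C–…–F#–G–G#.
The walk passes from B into C once, so the octave number goes from 4 to 5.

G♯5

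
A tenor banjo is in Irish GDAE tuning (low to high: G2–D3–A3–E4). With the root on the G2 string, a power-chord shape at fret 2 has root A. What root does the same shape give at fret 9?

E

Moving from fret 2 to fret 9 shifts the root by 7 semitones.
A up 7 semitones is E.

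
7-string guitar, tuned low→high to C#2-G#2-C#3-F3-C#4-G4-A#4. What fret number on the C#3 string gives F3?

4

F3 is 4 semitones above the open C#3 (C#–D–D#–E–F), so it sits at fret 4.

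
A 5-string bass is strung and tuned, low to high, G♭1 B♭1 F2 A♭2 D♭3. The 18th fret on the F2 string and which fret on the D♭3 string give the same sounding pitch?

F2 at fret 18 is F2 + 18 semitones = B3.
The open D♭3 string is 8 semitones above the open F2, so the same pitch on the D♭3 string lies at fret 18 − 8 = 10.

10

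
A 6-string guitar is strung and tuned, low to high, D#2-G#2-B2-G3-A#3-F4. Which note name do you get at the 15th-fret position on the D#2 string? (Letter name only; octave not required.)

F#

D#2 is MIDI 39. Adding 15 gives 54; 54 mod 12 = 6, i.e. F#.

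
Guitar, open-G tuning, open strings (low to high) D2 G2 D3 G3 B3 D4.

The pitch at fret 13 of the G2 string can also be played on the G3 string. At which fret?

1

G2 at fret 13 is G2 + 13 semitones = G#3.
The open G3 string is 12 semitones above the open G2, so the same pitch on the G3 string lies at fret 13 − 12 = 1.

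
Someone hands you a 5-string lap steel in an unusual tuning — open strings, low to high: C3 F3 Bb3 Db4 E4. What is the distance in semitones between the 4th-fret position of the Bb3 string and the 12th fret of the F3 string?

Bb3 at fret 4 → D4 (MIDI 62); F3 at fret 12 → F4 (MIDI 65).
62 − 65 = -3, so the two pitches are 3 semitones apart, with F4 the higher.

3 semitones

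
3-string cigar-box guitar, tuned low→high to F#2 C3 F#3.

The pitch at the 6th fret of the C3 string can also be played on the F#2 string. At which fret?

12

C3 at fret 6 is C3 + 6 semitones = F#3.
The open F#2 string is 6 semitones below the open C3, so the same pitch on the F#2 string lies at fret 6 + 6 = 12.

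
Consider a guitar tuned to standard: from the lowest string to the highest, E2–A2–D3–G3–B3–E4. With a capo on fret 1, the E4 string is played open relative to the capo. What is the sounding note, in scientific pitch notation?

The capo raises the open E4 by 1 semitone to F4; fretting 0 more gives E4 + 1 + 0 = E4 + 1 semitone = F4.

F4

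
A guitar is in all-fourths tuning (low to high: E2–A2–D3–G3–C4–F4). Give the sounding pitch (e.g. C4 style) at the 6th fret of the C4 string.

C4 is MIDI 60. Adding 6 gives 66, which is F#4.

F#4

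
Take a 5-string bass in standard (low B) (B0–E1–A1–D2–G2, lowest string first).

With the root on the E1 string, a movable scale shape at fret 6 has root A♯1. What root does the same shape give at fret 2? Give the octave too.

F♯1

Moving from fret 6 to fret 2 shifts the root by -4 semitones.
A♯1 down 4 semitones is F♯1.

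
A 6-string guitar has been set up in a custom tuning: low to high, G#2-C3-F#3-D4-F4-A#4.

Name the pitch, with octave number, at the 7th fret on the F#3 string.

C#4

The open F#3 string plus 7 semitones: F#–G–G#–A–A#–B–C–C#.
The walk passes from B into C once, so the octave number goes from 3 to 4.
(Equivalently spelled Db4.)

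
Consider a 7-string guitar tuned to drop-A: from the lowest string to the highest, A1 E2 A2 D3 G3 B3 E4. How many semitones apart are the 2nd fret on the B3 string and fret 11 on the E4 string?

14 semitones

B3 at fret 2 → C♯4 (MIDI 61); E4 at fret 11 → D♯5 (MIDI 75).
61 − 75 = -14, so the two pitches are 14 semitones apart, with D♯5 the higher.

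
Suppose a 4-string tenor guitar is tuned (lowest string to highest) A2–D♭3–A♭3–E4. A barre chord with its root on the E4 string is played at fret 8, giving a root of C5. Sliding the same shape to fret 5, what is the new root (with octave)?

A4

Moving from fret 8 to fret 5 shifts the root by -3 semitones.
C5 down 3 semitones is A4.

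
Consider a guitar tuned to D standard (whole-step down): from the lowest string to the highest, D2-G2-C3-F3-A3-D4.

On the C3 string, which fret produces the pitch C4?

12

C4 is 12 semitones above the open C3 (C–C#–D–D#–…–A#–B–C), so it sits at fret 12.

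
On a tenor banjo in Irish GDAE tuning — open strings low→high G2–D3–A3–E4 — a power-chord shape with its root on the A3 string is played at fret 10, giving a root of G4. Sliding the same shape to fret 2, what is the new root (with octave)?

B3

Moving from fret 10 to fret 2 shifts the root by -8 semitones.
G4 down 8 semitones is B3.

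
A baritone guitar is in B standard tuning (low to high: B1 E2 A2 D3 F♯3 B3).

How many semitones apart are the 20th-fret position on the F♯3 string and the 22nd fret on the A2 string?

7 semitones

F♯3 at fret 20 → D5 (MIDI 74); A2 at fret 22 → G4 (MIDI 67).
74 − 67 = 7, so the two pitches are 7 semitones apart, with D5 the higher.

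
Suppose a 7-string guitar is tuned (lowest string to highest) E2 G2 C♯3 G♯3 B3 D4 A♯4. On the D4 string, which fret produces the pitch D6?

D6 is 24 semitones above the open D4 (D–D#–E–F–…–C–C#–D), so it sits at fret 24.

24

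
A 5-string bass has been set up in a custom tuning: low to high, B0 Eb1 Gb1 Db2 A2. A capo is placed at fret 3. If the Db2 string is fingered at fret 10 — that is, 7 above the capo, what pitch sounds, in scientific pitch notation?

The capo raises the open Db2 by 3 semitones to E2; fretting 7 more gives Db2 + 3 + 7 = Db2 + 10 semitones = B2.

B2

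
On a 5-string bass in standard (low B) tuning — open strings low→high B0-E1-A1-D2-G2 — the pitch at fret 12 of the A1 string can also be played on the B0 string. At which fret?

Fret 12 on A1 is MIDI 33 + 12 = 45 (A2). On the B0 string (open MIDI 23), that pitch is 45 − 23 = fret 22.

22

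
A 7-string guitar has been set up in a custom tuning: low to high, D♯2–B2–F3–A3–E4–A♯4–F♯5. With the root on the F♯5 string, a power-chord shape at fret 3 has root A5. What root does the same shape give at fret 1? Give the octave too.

Moving from fret 3 to fret 1 shifts the root by -2 semitones.
A5 down 2 semitones is G5.

G5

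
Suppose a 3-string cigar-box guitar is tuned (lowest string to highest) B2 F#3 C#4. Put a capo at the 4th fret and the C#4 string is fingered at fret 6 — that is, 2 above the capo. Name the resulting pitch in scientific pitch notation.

G4

The capo raises the open C#4 by 4 semitones to F4; fretting 2 more gives C#4 + 4 + 2 = C#4 + 6 semitones = G4.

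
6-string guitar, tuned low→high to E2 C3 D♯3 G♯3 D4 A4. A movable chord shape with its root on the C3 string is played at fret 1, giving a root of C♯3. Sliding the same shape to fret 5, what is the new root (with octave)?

Moving from fret 1 to fret 5 shifts the root by 4 semitones.
C♯3 up 4 semitones is F3.

F3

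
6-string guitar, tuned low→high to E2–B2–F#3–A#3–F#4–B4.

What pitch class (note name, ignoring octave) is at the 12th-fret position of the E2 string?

Each fret is one semitone, so E2 + 12 = E.

E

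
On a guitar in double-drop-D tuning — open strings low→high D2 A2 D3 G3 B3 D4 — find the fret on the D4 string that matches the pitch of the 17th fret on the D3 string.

D3 at fret 17 is D3 + 17 semitones = G4.
The open D4 string is 12 semitones above the open D3, so the same pitch on the D4 string lies at fret 17 − 12 = 5.

5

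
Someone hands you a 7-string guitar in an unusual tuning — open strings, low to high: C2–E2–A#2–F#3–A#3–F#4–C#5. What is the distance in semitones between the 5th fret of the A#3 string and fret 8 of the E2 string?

A#3 at fret 5 → D#4 (MIDI 63); E2 at fret 8 → C3 (MIDI 48).
63 − 48 = 15, so the two pitches are 15 semitones apart, with D#4 the higher.

15 semitones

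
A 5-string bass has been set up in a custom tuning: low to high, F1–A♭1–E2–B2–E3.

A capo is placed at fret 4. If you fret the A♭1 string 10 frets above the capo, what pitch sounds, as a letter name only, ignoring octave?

B♭

The capo raises the open A♭1 by 4 semitones to C2; fretting 10 more gives A♭1 + 4 + 10 = A♭1 + 14 semitones, landing on B♭.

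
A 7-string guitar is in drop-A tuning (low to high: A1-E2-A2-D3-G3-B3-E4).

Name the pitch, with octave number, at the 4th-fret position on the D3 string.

F#3

D3 is MIDI 50. Adding 4 gives 54, which is F#3.
(Equivalently spelled Gb3.)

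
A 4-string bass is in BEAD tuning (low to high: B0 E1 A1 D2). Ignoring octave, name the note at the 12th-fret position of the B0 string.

The open B0 string plus 12 semitones: B–C–C#–D–…–A–A#–B.

B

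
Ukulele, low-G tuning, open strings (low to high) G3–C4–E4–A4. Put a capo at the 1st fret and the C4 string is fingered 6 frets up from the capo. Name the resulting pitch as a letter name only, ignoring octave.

The capo raises the open C4 by 1 semitone to C#4; fretting 6 more gives C4 + 1 + 6 = C4 + 7 semitones, landing on G.

G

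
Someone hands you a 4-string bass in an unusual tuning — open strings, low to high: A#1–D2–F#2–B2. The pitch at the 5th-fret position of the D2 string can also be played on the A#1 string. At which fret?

Fret 5 on D2 is MIDI 38 + 5 = 43 (G2). On the A#1 string (open MIDI 34), that pitch is 43 − 34 = fret 9.

9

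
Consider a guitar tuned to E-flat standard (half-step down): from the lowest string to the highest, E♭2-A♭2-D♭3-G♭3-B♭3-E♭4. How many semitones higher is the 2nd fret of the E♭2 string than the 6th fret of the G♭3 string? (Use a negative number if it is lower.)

-19 semitones

E♭2 at fret 2 → F2 (MIDI 41); G♭3 at fret 6 → C4 (MIDI 60).
41 − 60 = -19, so the two pitches are 19 semitones apart.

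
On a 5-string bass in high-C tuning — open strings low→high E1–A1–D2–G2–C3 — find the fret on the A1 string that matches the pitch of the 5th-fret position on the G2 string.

G2 at fret 5 is G2 + 5 semitones = C3.
The open A1 string is 10 semitones below the open G2, so the same pitch on the A1 string lies at fret 5 + 10 = 15.

15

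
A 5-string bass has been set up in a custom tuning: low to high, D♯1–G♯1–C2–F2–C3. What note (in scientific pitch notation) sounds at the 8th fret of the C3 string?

C3 is MIDI 48. Adding 8 gives 56, which is G♯3.
(Equivalently spelled A♭3.)

G♯3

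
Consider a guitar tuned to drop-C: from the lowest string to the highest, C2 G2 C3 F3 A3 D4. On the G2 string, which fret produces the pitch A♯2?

3

A♯2 is 3 semitones above the open G2 (G–G#–A–A#), so it sits at fret 3.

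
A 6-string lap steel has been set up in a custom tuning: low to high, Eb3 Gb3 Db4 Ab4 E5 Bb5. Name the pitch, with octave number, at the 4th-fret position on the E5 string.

Ab5

The open E5 string plus 4 semitones: E–F–Gb–G–Ab.
No B→C boundary is crossed, so the octave stays at 5.
(Equivalently spelled G#5.)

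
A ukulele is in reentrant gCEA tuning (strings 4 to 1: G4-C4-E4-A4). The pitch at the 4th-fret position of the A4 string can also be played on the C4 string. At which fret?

13

Fret 4 on A4 is MIDI 69 + 4 = 73 (C#5). On the C4 string (open MIDI 60), that pitch is 73 − 60 = fret 13.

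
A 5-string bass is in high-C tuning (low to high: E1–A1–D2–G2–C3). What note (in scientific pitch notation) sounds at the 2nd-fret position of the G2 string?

G2 is MIDI 43. Adding 2 gives 45, which is A2.

A2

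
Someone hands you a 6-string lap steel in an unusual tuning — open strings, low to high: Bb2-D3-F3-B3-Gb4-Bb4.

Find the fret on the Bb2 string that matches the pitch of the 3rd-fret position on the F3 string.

10

Fret 3 on F3 is MIDI 53 + 3 = 56 (Ab3). On the Bb2 string (open MIDI 46), that pitch is 56 − 46 = fret 10.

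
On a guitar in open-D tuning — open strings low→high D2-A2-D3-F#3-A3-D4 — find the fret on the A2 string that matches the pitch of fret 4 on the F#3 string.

13

F#3 at fret 4 is F#3 + 4 semitones = A#3.
The open A2 string is 9 semitones below the open F#3, so the same pitch on the A2 string lies at fret 4 + 9 = 13.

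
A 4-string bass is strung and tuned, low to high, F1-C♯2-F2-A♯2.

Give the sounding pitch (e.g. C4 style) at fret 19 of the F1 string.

F1 is MIDI 29. Adding 19 gives 48, which is C3.

C3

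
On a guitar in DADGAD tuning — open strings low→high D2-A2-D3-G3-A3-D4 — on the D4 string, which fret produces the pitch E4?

2

E4 is 2 semitones above the open D4 (D–D#–E), so it sits at fret 2.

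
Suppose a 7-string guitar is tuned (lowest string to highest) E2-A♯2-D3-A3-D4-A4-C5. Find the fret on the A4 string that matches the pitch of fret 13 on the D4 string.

D4 at fret 13 is D4 + 13 semitones = D♯5.
The open A4 string is 7 semitones above the open D4, so the same pitch on the A4 string lies at fret 13 − 7 = 6.

6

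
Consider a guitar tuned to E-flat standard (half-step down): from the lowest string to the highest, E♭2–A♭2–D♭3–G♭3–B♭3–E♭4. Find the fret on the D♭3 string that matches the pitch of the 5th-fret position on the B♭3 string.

14

Fret 5 on B♭3 is MIDI 58 + 5 = 63 (E♭4). On the D♭3 string (open MIDI 49), that pitch is 63 − 49 = fret 14.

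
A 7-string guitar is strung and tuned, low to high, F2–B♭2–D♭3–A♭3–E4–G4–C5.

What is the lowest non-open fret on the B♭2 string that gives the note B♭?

From B♭2, count semitones up the chromatic scale until reaching B♭: Bb–B–C–Db–…–Ab–A–Bb — 12 steps.

12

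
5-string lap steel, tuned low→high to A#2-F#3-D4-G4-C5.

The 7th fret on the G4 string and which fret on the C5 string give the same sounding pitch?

G4 at fret 7 is G4 + 7 semitones = D5.
The open C5 string is 5 semitones above the open G4, so the same pitch on the C5 string lies at fret 7 − 5 = 2.

2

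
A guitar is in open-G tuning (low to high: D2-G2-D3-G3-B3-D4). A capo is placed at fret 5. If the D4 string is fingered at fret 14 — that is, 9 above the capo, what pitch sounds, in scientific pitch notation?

E5

The capo raises the open D4 by 5 semitones to G4; fretting 9 more gives D4 + 5 + 9 = D4 + 14 semitones = E5.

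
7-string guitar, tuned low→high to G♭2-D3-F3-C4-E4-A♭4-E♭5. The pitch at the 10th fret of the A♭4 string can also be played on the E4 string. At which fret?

14

Fret 10 on A♭4 is MIDI 68 + 10 = 78 (G♭5). On the E4 string (open MIDI 64), that pitch is 78 − 64 = fret 14.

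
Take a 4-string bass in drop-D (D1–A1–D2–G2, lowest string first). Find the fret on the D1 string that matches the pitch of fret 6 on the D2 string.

18

Fret 6 on D2 is MIDI 38 + 6 = 44 (G♯2). On the D1 string (open MIDI 26), that pitch is 44 − 26 = fret 18.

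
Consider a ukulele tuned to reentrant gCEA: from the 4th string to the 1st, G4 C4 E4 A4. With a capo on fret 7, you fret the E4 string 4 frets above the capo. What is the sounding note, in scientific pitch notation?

D#5

The capo raises the open E4 by 7 semitones to B4; fretting 4 more gives E4 + 7 + 4 = E4 + 11 semitones = D#5.
(Also written Eb.)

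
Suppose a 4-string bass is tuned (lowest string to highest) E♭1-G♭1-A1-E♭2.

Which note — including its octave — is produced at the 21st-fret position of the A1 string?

Each fret is one semitone, so A1 + 21 = G♭3.
(Equivalently spelled F♯3.)

G♭3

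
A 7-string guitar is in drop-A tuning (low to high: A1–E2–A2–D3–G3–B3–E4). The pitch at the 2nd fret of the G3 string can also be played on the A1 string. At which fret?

G3 at fret 2 is G3 + 2 semitones = A3.
The open A1 string is 22 semitones below the open G3, so the same pitch on the A1 string lies at fret 2 + 22 = 24.

24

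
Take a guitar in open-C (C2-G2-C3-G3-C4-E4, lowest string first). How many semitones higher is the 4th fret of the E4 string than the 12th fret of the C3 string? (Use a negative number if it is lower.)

8 semitones

E4 at fret 4 → G#4 (MIDI 68); C3 at fret 12 → C4 (MIDI 60).
68 − 60 = 8, so the two pitches are 8 semitones apart.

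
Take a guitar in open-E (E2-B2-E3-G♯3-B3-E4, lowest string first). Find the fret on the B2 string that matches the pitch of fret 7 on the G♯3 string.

16

G♯3 at fret 7 is G♯3 + 7 semitones = D♯4.
The open B2 string is 9 semitones below the open G♯3, so the same pitch on the B2 string lies at fret 7 + 9 = 16.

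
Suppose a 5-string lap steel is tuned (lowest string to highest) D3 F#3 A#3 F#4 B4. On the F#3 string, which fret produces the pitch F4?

11

F4 is 11 semitones above the open F#3 (F#–G–G#–A–…–D#–E–F), so it sits at fret 11.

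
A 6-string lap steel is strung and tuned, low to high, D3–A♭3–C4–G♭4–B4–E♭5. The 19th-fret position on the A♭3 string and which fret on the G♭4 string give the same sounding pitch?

A♭3 at fret 19 is A♭3 + 19 semitones = E♭5.
The open G♭4 string is 10 semitones above the open A♭3, so the same pitch on the G♭4 string lies at fret 19 − 10 = 9.

9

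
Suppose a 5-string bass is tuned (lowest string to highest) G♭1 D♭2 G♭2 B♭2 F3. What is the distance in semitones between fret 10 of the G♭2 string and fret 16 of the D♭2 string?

1 semitone

G♭2 at fret 10 → E3 (MIDI 52); D♭2 at fret 16 → F3 (MIDI 53).
52 − 53 = -1, so the two pitches are 1 semitone apart, with F3 the higher.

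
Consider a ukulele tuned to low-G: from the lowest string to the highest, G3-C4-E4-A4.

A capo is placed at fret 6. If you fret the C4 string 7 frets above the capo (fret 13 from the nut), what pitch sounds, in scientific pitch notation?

C#5

The capo raises the open C4 by 6 semitones to F#4; fretting 7 more gives C4 + 6 + 7 = C4 + 13 semitones = C#5.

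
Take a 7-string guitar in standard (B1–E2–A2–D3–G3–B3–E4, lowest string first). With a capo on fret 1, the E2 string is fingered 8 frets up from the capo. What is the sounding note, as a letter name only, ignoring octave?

C#

The capo raises the open E2 by 1 semitone to F2; fretting 8 more gives E2 + 1 + 8 = E2 + 9 semitones, landing on C#.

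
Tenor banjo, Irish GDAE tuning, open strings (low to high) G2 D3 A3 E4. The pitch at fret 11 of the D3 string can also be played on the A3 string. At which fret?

D3 at fret 11 is D3 + 11 semitones = C#4.
The open A3 string is 7 semitones above the open D3, so the same pitch on the A3 string lies at fret 11 − 7 = 4.

4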